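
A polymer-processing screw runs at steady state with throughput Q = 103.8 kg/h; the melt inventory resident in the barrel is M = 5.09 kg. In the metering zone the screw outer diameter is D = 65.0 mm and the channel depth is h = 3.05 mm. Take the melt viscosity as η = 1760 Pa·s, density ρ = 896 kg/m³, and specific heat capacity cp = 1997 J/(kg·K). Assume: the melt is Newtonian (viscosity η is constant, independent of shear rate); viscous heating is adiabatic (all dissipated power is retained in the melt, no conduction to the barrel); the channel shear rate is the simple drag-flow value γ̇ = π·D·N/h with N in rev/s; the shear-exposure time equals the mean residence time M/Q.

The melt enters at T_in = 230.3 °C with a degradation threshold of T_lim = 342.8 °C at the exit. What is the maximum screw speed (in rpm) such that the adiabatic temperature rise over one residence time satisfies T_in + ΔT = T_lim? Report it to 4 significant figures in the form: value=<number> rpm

value=22.81 rpm

Convert throughput: Q = 103.8 kg/h = 103.8/3600 = 0.0288333 kg/s
t_res = M / Q_s = 5.09 / 0.0288333 = 176.532 s
Geometry in SI: D = 65.0 mm → 0.065 m, h = 3.05 mm → 0.00305 m
Allowable rise: ΔT_a = T_lim − T_in = 342.8 − 230.3 = 112.5 K
γ̇_max² = ΔT_a·ρ·cp / (η·t_res) = [112.5 × 896 × 1997] / [1760 × 176.532] = 647.893 s⁻²
Take the square root: γ̇_max = √(647.893) = 25.4537 s⁻¹
N_max = γ̇_max·h / (π·D) = 25.4537 · 0.00305 / (π · 0.065) = 0.380179 rev/s = 22.8107 rpm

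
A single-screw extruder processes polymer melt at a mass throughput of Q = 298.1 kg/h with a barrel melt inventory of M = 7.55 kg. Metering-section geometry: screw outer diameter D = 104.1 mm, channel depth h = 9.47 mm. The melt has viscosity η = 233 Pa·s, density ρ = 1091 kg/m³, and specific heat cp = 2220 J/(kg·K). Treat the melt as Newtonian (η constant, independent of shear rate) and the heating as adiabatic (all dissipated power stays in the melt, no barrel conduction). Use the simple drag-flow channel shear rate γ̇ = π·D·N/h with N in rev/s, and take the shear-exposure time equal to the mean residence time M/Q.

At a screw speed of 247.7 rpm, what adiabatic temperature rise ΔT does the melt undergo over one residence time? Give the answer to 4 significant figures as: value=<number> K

value=178.3 K

Throughput in SI: Q_s = 298.1 kg/h ÷ 3600 s/h = 0.0828056 kg/s
t_res = M / Q_s = 7.55 ÷ 0.0828056 = 91.1775 s
Geometry in metres: D = 104.1 mm → 0.1041 m, h = 9.47 mm → 0.00947 m; screw speed N = 247.7 rpm = 4.12833 rev/s
Shear rate: γ̇ = πDN/h = π·0.1041·4.12833/0.00947 = 142.569 s⁻¹
Adiabatic rise: ΔT = η γ̇² t_res / (ρ cp) = 233·(142.569)²·91.1775 / (1091·2220) = 178.286 K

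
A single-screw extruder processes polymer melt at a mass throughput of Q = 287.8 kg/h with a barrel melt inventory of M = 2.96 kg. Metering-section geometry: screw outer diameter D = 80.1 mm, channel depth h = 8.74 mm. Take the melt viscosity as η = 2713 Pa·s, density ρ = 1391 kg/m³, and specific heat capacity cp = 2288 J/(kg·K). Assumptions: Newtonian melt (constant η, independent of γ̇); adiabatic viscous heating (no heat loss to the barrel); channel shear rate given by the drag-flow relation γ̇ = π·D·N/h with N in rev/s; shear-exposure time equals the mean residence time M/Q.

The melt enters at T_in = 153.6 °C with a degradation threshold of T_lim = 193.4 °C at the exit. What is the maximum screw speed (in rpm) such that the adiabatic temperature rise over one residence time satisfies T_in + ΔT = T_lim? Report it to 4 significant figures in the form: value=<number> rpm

value=74.00 rpm

Convert throughput: Q = 287.8 kg/h = 287.8/3600 = 0.0799444 kg/s
Mean residence time: t_res = M/Q_s = 2.96 kg / 0.0799444 kg/s = 37.0257 s
Convert to metres: D = 0.0801 m, h = 0.00874 m
ΔT_a = T_lim − T_in = 193.4 °C − 153.6 °C = 39.8 K
Invert ΔT = ηγ̇²t_res/(ρcp) for γ̇: γ̇_max² = ΔT_a ρ cp / (η t_res) = 39.8·1391·2288 / (2713·37.0257) = 1260.99 s⁻²
γ̇_max = √1260.99 = 35.5105 s⁻¹
Solve γ̇ = πDN/h for N: N_max = γ̇_max·h/(π·D) = 35.5105 × 0.00874 / (π × 0.0801) = 1.23335 rev/s = 74.0009 rpm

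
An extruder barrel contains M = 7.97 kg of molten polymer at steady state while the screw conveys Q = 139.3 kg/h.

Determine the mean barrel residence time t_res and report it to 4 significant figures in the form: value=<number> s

value=206.0 s

Convert throughput: Q = 139.3 kg/h = 139.3/3600 = 0.0386944 kg/s
t_res = M / Q_s = 7.97 ÷ 0.0386944 = 205.973 s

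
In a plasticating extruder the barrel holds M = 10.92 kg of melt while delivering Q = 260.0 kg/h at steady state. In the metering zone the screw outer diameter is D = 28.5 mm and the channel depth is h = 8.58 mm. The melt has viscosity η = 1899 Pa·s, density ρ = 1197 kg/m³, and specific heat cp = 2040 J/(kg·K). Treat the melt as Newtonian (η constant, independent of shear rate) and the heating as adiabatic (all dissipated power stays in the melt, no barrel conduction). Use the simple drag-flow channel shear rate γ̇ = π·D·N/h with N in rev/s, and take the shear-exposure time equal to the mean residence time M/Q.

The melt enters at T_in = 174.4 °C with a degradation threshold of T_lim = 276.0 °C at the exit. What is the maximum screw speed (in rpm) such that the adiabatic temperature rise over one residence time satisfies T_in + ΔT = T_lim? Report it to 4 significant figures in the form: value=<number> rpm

Throughput in SI: Q_s = 260.0 kg/h ÷ 3600 s/h = 0.0722222 kg/s
t_res = M / Q_s = 10.92 / 0.0722222 = 151.2 s
Geometry in SI: D = 28.5 mm → 0.0285 m, h = 8.58 mm → 0.00858 m
ΔT_a = T_lim − T_in = 276.0 − 174.4 = 101.6 K
γ̇_max² = ΔT_a·ρ·cp / (η·t_res) = [101.6 × 1197 × 2040] / [1899 × 151.2] = 864.055 s⁻²
Take the square root: γ̇_max = √(864.055) = 29.3948 s⁻¹
N_max = γ̇_max·h / (π·D) = 29.3948 · 0.00858 / (π · 0.0285) = 2.81685 rev/s = 169.011 rpm

value=169.0 rpm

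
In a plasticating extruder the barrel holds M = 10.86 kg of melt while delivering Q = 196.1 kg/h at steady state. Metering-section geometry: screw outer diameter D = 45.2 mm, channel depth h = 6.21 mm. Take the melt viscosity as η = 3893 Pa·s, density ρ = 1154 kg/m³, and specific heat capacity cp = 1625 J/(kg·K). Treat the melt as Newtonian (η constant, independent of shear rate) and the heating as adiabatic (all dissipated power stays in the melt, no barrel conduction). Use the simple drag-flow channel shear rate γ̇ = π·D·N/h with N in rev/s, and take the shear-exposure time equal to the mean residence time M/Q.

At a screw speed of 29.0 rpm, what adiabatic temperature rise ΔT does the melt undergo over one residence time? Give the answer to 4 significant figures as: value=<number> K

Throughput in SI: Q_s = 196.1 kg/h ÷ 3600 s/h = 0.0544722 kg/s
Mean residence time: t_res = M/Q_s = 10.86 kg / 0.0544722 kg/s = 199.368 s
Geometry in metres: D = 45.2 mm → 0.0452 m, h = 6.21 mm → 0.00621 m; screw speed N = 29.0 rpm = 0.483333 rev/s
γ̇ = π·D·N / h = π · 0.0452 · 0.483333 / 0.00621 = 11.0521 s⁻¹
Adiabatic rise: ΔT = η γ̇² t_res / (ρ cp) = 3893·(11.0521)²·199.368 / (1154·1625) = 50.5553 K

value=50.56 K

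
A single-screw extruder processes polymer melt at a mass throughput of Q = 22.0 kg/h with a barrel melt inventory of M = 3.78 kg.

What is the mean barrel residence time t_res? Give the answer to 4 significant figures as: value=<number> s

value=618.5 s

Q_s = Q / 3600 = 22.0 / 3600 = 0.00611111 kg/s
t_res = M / Q_s = 3.78 / 0.00611111 = 618.545 s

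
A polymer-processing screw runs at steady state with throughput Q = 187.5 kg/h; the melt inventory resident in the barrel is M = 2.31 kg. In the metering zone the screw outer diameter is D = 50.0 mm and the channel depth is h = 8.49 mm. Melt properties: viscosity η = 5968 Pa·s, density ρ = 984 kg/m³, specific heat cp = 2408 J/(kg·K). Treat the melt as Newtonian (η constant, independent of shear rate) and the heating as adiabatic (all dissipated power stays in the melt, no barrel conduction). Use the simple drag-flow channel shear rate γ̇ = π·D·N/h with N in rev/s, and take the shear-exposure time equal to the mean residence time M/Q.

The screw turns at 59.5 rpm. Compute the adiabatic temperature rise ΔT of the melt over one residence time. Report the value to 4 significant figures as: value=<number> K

Convert throughput: Q = 187.5 kg/h = 187.5/3600 = 0.0520833 kg/s
Mean residence time: t_res = M/Q_s = 2.31 kg / 0.0520833 kg/s = 44.352 s
Convert to SI: D = 0.05 m, h = 0.00849 m, N = 59.5/60 = 0.991667 rev/s
γ̇ = π·D·N / h = π · 0.05 · 0.991667 / 0.00849 = 18.3475 s⁻¹
ΔT = η·γ̇²·t_res / (ρ·cp) = 5968 · (18.3475)² · 44.352 / (984 · 2408) = 37.6051 K

value=37.61 K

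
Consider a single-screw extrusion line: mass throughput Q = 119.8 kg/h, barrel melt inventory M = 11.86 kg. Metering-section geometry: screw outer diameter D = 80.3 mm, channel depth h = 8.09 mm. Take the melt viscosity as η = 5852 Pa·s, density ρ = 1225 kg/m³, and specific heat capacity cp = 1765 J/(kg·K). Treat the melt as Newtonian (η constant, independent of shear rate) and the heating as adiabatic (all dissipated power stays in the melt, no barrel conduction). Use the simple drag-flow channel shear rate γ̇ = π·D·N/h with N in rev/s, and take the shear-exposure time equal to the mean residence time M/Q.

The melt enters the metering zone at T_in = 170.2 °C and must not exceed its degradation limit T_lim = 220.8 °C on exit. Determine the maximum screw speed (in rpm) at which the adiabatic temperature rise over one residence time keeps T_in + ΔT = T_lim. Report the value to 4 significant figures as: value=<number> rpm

Q_s = Q / 3600 = 119.8 / 3600 = 0.0332778 kg/s
Mean residence time: t_res = M/Q_s = 11.86 kg / 0.0332778 kg/s = 356.394 s
Convert to metres: D = 0.0803 m, h = 0.00809 m
Allowable rise: ΔT_a = T_lim − T_in = 220.8 − 170.2 = 50.6 K
γ̇_max² = ΔT_a·ρ·cp / (η·t_res) = [50.6 × 1225 × 1765] / [5852 × 356.394] = 52.4562 s⁻²
γ̇_max = sqrt(52.4562) = 7.24266 s⁻¹
N_max = γ̇_max h / (πD) = 7.24266·0.00809/(π·0.0803) = 0.232264 rev/s → ×60 = 13.9358 rpm

value=13.94 rpm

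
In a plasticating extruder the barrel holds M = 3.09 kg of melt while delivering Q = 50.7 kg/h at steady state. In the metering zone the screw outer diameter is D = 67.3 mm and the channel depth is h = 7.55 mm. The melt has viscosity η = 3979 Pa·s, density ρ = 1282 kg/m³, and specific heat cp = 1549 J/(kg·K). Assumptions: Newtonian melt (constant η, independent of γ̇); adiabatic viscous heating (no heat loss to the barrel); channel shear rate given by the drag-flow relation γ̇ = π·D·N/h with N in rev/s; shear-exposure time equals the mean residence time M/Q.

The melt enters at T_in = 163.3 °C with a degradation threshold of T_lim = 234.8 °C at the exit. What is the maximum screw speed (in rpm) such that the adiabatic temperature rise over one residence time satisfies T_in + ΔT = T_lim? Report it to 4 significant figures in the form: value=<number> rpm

Q_s = Q / 3600 = 50.7 / 3600 = 0.0140833 kg/s
t_res = M / Q_s = 3.09 / 0.0140833 = 219.408 s
Convert to metres: D = 0.0673 m, h = 0.00755 m
Allowable rise: ΔT_a = T_lim − T_in = 234.8 − 163.3 = 71.5 K
Invert ΔT = ηγ̇²t_res/(ρcp) for γ̇: γ̇_max² = ΔT_a ρ cp / (η t_res) = 71.5·1282·1549 / (3979·219.408) = 162.637 s⁻²
Take the square root: γ̇_max = √(162.637) = 12.7529 s⁻¹
N_max = γ̇_max·h / (π·D) = 12.7529 · 0.00755 / (π · 0.0673) = 0.455398 rev/s = 27.3239 rpm

value=27.32 rpm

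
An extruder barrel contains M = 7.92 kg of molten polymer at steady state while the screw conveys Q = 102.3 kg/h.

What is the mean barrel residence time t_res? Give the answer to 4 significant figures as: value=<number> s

Throughput in SI: Q_s = 102.3 kg/h ÷ 3600 s/h = 0.0284167 kg/s
t_res = M / Q_s = 7.92 ÷ 0.0284167 = 278.71 s

value=278.7 s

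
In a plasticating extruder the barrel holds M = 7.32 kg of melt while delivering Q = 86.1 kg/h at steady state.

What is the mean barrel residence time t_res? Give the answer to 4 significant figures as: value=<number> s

value=306.1 s

Q_s = Q / 3600 = 86.1 / 3600 = 0.0239167 kg/s
t_res = M / Q_s = 7.32 ÷ 0.0239167 = 306.063 s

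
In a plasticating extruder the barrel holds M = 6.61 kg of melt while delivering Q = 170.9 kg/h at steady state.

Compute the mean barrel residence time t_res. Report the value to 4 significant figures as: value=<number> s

value=139.2 s

Q_s = Q / 3600 = 170.9 / 3600 = 0.0474722 kg/s
Mean residence time: t_res = M/Q_s = 6.61 kg / 0.0474722 kg/s = 139.239 s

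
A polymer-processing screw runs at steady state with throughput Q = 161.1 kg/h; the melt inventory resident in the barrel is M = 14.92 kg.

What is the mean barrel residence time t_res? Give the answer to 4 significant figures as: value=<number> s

Convert throughput: Q = 161.1 kg/h = 161.1/3600 = 0.04475 kg/s
Mean residence time: t_res = M/Q_s = 14.92 kg / 0.04475 kg/s = 333.408 s

value=333.4 s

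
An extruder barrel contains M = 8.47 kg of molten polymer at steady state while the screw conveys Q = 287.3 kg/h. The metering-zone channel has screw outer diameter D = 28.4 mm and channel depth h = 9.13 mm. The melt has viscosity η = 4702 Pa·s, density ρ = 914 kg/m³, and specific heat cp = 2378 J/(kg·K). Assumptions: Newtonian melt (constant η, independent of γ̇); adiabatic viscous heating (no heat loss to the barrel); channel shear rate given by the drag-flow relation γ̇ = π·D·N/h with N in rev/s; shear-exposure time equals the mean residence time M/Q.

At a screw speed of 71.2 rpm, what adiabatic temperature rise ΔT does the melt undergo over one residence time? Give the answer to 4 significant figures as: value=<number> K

Convert throughput: Q = 287.3 kg/h = 287.3/3600 = 0.0798056 kg/s
t_res = M / Q_s = 8.47 ÷ 0.0798056 = 106.133 s
D = 28.4 mm = 0.0284 m;  h = 9.13 mm = 0.00913 m;  N = 71.2 rpm / 60 = 1.18667 rev/s
γ̇ = π·D·N / h = π · 0.0284 · 1.18667 / 0.00913 = 11.5965 s⁻¹
ΔT = η·γ̇²·t_res/(ρ·cp) = [4702 × 11.5965² × 106.133] / [914 × 2378] = 30.8764 K

value=30.88 K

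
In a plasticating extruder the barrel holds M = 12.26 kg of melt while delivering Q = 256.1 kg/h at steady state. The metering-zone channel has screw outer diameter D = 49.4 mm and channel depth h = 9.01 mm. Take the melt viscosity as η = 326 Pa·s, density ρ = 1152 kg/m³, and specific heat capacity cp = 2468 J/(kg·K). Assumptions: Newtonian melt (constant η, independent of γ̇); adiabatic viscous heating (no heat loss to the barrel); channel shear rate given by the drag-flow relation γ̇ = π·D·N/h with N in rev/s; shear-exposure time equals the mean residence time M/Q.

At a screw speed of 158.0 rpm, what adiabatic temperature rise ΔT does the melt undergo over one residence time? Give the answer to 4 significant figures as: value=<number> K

Convert throughput: Q = 256.1 kg/h = 256.1/3600 = 0.0711389 kg/s
Mean residence time: t_res = M/Q_s = 12.26 kg / 0.0711389 kg/s = 172.339 s
Convert to SI: D = 0.0494 m, h = 0.00901 m, N = 158.0/60 = 2.63333 rev/s
γ̇ = π·D·N / h = π · 0.0494 · 2.63333 / 0.00901 = 45.3584 s⁻¹
ΔT = η·γ̇²·t_res/(ρ·cp) = [326 × 45.3584² × 172.339] / [1152 × 2468] = 40.6555 K

value=40.66 K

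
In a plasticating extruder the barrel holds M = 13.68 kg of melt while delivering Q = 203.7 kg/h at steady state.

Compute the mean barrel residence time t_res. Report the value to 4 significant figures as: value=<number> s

value=241.8 s

Throughput in SI: Q_s = 203.7 kg/h ÷ 3600 s/h = 0.0565833 kg/s
Mean residence time: t_res = M/Q_s = 13.68 kg / 0.0565833 kg/s = 241.767 s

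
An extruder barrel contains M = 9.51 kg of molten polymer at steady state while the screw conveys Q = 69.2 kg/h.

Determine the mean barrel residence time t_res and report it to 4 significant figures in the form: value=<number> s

value=494.7 s

Convert throughput: Q = 69.2 kg/h = 69.2/3600 = 0.0192222 kg/s
t_res = M / Q_s = 9.51 / 0.0192222 = 494.74 s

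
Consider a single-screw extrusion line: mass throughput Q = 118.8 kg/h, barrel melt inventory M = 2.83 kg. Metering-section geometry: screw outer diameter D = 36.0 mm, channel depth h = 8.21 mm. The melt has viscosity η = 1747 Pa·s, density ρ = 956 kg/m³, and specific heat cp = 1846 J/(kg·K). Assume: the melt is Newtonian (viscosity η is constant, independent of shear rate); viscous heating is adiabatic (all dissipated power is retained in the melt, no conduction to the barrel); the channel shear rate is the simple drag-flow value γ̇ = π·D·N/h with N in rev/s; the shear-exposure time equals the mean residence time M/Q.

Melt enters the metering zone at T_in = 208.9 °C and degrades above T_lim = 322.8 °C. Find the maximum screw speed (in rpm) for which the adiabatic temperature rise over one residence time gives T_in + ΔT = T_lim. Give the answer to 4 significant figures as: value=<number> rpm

value=159.5 rpm

Convert throughput: Q = 118.8 kg/h = 118.8/3600 = 0.033 kg/s
t_res = M / Q_s = 2.83 ÷ 0.033 = 85.7576 s
D = 36.0 mm = 0.036 m;  h = 8.21 mm = 0.00821 m
Allowable rise: ΔT_a = T_lim − T_in = 322.8 − 208.9 = 113.9 K
γ̇_max² = ΔT_a·ρ·cp/(η·t_res) = 113.9·956·1846/(1747·85.7576) = 1341.68 s⁻²
γ̇_max = sqrt(1341.68) = 36.6289 s⁻¹
N_max = γ̇_max h / (πD) = 36.6289·0.00821/(π·0.036) = 2.65898 rev/s → ×60 = 159.539 rpm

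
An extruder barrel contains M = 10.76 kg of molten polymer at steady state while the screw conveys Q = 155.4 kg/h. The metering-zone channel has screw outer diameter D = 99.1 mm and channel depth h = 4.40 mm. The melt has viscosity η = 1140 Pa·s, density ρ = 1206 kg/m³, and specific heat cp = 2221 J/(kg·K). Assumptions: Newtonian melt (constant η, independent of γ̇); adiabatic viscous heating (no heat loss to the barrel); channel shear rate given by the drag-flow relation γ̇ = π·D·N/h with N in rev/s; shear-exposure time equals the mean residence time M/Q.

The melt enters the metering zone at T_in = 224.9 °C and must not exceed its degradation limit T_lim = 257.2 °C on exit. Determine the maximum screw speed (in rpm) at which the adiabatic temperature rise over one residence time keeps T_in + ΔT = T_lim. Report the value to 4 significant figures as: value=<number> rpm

Throughput in SI: Q_s = 155.4 kg/h ÷ 3600 s/h = 0.0431667 kg/s
Mean residence time: t_res = M/Q_s = 10.76 kg / 0.0431667 kg/s = 249.266 s
Convert to metres: D = 0.0991 m, h = 0.0044 m
ΔT_a = T_lim − T_in = 257.2 °C − 224.9 °C = 32.3 K
γ̇_max² = ΔT_a·ρ·cp / (η·t_res) = [32.3 × 1206 × 2221] / [1140 × 249.266] = 304.46 s⁻²
Take the square root: γ̇_max = √(304.46) = 17.4488 s⁻¹
N_max = γ̇_max·h / (π·D) = 17.4488 · 0.0044 / (π · 0.0991) = 0.246601 rev/s = 14.796 rpm

value=14.80 rpm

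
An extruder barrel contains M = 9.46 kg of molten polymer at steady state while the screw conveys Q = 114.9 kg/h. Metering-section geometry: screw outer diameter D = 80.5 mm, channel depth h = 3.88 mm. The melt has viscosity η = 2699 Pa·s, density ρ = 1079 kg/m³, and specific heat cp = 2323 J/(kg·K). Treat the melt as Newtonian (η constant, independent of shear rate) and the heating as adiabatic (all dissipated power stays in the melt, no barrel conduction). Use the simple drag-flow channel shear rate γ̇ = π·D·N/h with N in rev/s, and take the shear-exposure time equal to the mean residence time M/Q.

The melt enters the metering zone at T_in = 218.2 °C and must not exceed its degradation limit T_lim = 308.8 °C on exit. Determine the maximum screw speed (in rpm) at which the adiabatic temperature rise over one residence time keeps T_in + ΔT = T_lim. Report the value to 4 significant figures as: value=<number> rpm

Convert throughput: Q = 114.9 kg/h = 114.9/3600 = 0.0319167 kg/s
Mean residence time: t_res = M/Q_s = 9.46 kg / 0.0319167 kg/s = 296.397 s
Geometry in SI: D = 80.5 mm → 0.0805 m, h = 3.88 mm → 0.00388 m
Allowable rise: ΔT_a = T_lim − T_in = 308.8 − 218.2 = 90.6 K
Invert ΔT = ηγ̇²t_res/(ρcp) for γ̇: γ̇_max² = ΔT_a ρ cp / (η t_res) = 90.6·1079·2323 / (2699·296.397) = 283.872 s⁻²
γ̇_max = sqrt(283.872) = 16.8485 s⁻¹
Solve γ̇ = πDN/h for N: N_max = γ̇_max·h/(π·D) = 16.8485 × 0.00388 / (π × 0.0805) = 0.258492 rev/s = 15.5095 rpm

value=15.51 rpm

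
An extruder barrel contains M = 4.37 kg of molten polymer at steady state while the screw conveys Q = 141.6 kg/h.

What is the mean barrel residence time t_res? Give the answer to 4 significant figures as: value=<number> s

Throughput in SI: Q_s = 141.6 kg/h ÷ 3600 s/h = 0.0393333 kg/s
t_res = M / Q_s = 4.37 / 0.0393333 = 111.102 s

value=111.1 s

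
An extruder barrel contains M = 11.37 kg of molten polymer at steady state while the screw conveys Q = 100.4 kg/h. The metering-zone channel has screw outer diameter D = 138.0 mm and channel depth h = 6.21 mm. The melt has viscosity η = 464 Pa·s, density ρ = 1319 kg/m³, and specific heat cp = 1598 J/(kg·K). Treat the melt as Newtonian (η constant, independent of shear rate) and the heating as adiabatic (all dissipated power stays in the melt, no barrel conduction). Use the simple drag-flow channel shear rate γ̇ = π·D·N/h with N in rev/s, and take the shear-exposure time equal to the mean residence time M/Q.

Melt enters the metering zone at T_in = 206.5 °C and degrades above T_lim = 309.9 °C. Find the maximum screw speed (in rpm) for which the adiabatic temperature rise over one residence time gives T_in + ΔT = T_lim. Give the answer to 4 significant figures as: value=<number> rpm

Throughput in SI: Q_s = 100.4 kg/h ÷ 3600 s/h = 0.0278889 kg/s
t_res = M / Q_s = 11.37 / 0.0278889 = 407.689 s
D = 138.0 mm = 0.138 m;  h = 6.21 mm = 0.00621 m
ΔT_a = T_lim − T_in = 309.9 °C − 206.5 °C = 103.4 K
γ̇_max² = ΔT_a·ρ·cp/(η·t_res) = 103.4·1319·1598/(464·407.689) = 1152.11 s⁻²
γ̇_max = √1152.11 = 33.9428 s⁻¹
N_max = γ̇_max h / (πD) = 33.9428·0.00621/(π·0.138) = 0.486195 rev/s → ×60 = 29.1717 rpm

value=29.17 rpm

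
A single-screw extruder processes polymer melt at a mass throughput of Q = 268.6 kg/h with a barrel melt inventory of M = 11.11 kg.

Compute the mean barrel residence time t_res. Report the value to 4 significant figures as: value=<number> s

value=148.9 s

Throughput in SI: Q_s = 268.6 kg/h ÷ 3600 s/h = 0.0746111 kg/s
Mean residence time: t_res = M/Q_s = 11.11 kg / 0.0746111 kg/s = 148.905 s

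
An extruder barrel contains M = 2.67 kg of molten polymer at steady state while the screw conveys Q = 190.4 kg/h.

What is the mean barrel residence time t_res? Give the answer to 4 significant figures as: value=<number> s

value=50.48 s

Q_s = Q / 3600 = 190.4 / 3600 = 0.0528889 kg/s
Mean residence time: t_res = M/Q_s = 2.67 kg / 0.0528889 kg/s = 50.4832 s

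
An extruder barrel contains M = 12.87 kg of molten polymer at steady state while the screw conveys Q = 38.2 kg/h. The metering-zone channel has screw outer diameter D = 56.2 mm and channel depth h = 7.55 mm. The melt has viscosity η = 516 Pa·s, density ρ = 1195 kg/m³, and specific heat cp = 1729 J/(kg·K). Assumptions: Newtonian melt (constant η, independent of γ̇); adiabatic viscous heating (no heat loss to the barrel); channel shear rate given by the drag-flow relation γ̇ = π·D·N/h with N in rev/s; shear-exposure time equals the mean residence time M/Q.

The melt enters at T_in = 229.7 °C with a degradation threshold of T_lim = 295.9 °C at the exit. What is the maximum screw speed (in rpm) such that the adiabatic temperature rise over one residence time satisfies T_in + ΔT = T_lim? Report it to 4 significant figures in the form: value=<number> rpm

value=37.93 rpm

Convert throughput: Q = 38.2 kg/h = 38.2/3600 = 0.0106111 kg/s
t_res = M / Q_s = 12.87 ÷ 0.0106111 = 1212.88 s
D = 56.2 mm = 0.0562 m;  h = 7.55 mm = 0.00755 m
Allowable rise: ΔT_a = T_lim − T_in = 295.9 − 229.7 = 66.2 K
Invert ΔT = ηγ̇²t_res/(ρcp) for γ̇: γ̇_max² = ΔT_a ρ cp / (η t_res) = 66.2·1195·1729 / (516·1212.88) = 218.551 s⁻²
γ̇_max = sqrt(218.551) = 14.7835 s⁻¹
N_max = γ̇_max h / (πD) = 14.7835·0.00755/(π·0.0562) = 0.632175 rev/s → ×60 = 37.9305 rpm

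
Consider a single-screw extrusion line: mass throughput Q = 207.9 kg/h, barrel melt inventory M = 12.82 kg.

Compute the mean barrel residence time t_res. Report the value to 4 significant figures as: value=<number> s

Throughput in SI: Q_s = 207.9 kg/h ÷ 3600 s/h = 0.05775 kg/s
t_res = M / Q_s = 12.82 / 0.05775 = 221.991 s

value=222.0 s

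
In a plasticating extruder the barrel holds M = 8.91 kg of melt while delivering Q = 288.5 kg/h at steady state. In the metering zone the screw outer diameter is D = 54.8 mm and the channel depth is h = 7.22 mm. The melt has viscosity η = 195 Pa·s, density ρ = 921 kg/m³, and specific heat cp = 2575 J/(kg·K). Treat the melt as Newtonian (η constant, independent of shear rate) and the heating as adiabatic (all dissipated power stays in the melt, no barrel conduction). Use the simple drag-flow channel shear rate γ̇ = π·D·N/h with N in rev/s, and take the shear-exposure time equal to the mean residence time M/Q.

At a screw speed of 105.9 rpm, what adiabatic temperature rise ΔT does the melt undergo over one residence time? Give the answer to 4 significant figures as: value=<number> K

value=16.19 K

Throughput in SI: Q_s = 288.5 kg/h ÷ 3600 s/h = 0.0801389 kg/s
t_res = M / Q_s = 8.91 ÷ 0.0801389 = 111.182 s
Geometry in metres: D = 54.8 mm → 0.0548 m, h = 7.22 mm → 0.00722 m; screw speed N = 105.9 rpm = 1.765 rev/s
γ̇ = π·D·N / h = π · 0.0548 · 1.765 / 0.00722 = 42.086 s⁻¹
ΔT = η·γ̇²·t_res / (ρ·cp) = 195 · (42.086)² · 111.182 / (921 · 2575) = 16.1923 K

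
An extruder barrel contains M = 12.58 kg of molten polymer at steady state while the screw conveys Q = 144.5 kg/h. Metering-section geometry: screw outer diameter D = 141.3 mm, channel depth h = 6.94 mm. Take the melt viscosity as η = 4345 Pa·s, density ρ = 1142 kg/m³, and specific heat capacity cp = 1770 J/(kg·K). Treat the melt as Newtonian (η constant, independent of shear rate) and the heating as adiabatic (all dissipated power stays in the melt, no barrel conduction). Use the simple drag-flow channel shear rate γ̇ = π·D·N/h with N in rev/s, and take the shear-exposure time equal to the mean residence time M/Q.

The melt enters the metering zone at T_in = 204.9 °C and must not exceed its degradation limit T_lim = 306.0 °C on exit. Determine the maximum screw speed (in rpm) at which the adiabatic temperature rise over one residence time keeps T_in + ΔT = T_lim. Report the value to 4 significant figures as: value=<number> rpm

Convert throughput: Q = 144.5 kg/h = 144.5/3600 = 0.0401389 kg/s
Mean residence time: t_res = M/Q_s = 12.58 kg / 0.0401389 kg/s = 313.412 s
Convert to metres: D = 0.1413 m, h = 0.00694 m
ΔT_a = T_lim − T_in = 306.0 °C − 204.9 °C = 101.1 K
γ̇_max² = ΔT_a·ρ·cp / (η·t_res) = [101.1 × 1142 × 1770] / [4345 × 313.412] = 150.067 s⁻²
γ̇_max = √150.067 = 12.2502 s⁻¹
N_max = γ̇_max h / (πD) = 12.2502·0.00694/(π·0.1413) = 0.191518 rev/s → ×60 = 11.4911 rpm

value=11.49 rpm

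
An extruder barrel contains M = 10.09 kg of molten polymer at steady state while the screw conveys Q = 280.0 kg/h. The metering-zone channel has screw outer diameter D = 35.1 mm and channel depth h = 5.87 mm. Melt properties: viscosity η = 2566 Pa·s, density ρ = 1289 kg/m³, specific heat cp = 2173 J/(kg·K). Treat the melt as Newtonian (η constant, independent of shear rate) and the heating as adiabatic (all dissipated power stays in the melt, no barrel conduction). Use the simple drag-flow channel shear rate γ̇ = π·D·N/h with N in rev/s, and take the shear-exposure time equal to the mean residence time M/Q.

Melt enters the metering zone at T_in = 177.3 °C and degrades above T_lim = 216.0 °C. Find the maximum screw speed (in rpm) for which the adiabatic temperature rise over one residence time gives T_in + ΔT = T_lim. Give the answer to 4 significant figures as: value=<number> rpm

value=57.64 rpm

Throughput in SI: Q_s = 280.0 kg/h ÷ 3600 s/h = 0.0777778 kg/s
t_res = M / Q_s = 10.09 / 0.0777778 = 129.729 s
D = 35.1 mm = 0.0351 m;  h = 5.87 mm = 0.00587 m
ΔT_a = T_lim − T_in = 216.0 − 177.3 = 38.7 K
Invert ΔT = ηγ̇²t_res/(ρcp) for γ̇: γ̇_max² = ΔT_a ρ cp / (η t_res) = 38.7·1289·2173 / (2566·129.729) = 325.635 s⁻²
γ̇_max = sqrt(325.635) = 18.0454 s⁻¹
N_max = γ̇_max h / (πD) = 18.0454·0.00587/(π·0.0351) = 0.960609 rev/s → ×60 = 57.6366 rpm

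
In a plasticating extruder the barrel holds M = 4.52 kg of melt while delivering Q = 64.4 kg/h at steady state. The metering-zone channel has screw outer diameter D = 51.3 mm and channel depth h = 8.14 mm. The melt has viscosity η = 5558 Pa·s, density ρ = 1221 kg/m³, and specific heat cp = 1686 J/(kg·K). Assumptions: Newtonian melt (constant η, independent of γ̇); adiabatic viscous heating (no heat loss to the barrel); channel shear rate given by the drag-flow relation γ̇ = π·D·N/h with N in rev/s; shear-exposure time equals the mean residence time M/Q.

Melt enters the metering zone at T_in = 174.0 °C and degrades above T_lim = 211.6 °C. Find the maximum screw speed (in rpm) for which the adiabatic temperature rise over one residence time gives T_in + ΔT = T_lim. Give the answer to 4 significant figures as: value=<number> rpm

value=22.50 rpm

Convert throughput: Q = 64.4 kg/h = 64.4/3600 = 0.0178889 kg/s
Mean residence time: t_res = M/Q_s = 4.52 kg / 0.0178889 kg/s = 252.671 s
D = 51.3 mm = 0.0513 m;  h = 8.14 mm = 0.00814 m
ΔT_a = T_lim − T_in = 211.6 − 174.0 = 37.6 K
Invert ΔT = ηγ̇²t_res/(ρcp) for γ̇: γ̇_max² = ΔT_a ρ cp / (η t_res) = 37.6·1221·1686 / (5558·252.671) = 55.1172 s⁻²
Take the square root: γ̇_max = √(55.1172) = 7.4241 s⁻¹
Solve γ̇ = πDN/h for N: N_max = γ̇_max·h/(π·D) = 7.4241 × 0.00814 / (π × 0.0513) = 0.374974 rev/s = 22.4984 rpm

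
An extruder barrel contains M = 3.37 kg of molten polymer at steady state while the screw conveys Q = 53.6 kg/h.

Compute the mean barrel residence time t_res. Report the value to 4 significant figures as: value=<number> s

Q_s = Q / 3600 = 53.6 / 3600 = 0.0148889 kg/s
t_res = M / Q_s = 3.37 / 0.0148889 = 226.343 s

value=226.3 s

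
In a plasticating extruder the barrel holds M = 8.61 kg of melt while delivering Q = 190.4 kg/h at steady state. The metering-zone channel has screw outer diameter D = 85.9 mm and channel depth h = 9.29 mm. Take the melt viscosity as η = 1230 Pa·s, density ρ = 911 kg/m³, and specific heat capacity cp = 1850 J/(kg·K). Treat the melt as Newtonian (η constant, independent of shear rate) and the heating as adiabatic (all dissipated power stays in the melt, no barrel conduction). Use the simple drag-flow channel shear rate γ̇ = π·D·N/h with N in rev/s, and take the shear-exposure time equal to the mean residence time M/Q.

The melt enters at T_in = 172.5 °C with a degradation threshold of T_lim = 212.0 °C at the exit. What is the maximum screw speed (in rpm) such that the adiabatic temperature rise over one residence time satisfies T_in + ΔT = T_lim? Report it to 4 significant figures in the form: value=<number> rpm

Q_s = Q / 3600 = 190.4 / 3600 = 0.0528889 kg/s
Mean residence time: t_res = M/Q_s = 8.61 kg / 0.0528889 kg/s = 162.794 s
Convert to metres: D = 0.0859 m, h = 0.00929 m
Allowable rise: ΔT_a = T_lim − T_in = 212.0 − 172.5 = 39.5 K
Invert ΔT = ηγ̇²t_res/(ρcp) for γ̇: γ̇_max² = ΔT_a ρ cp / (η t_res) = 39.5·911·1850 / (1230·162.794) = 332.463 s⁻²
Take the square root: γ̇_max = √(332.463) = 18.2336 s⁻¹
Solve γ̇ = πDN/h for N: N_max = γ̇_max·h/(π·D) = 18.2336 × 0.00929 / (π × 0.0859) = 0.627689 rev/s = 37.6613 rpm

value=37.66 rpm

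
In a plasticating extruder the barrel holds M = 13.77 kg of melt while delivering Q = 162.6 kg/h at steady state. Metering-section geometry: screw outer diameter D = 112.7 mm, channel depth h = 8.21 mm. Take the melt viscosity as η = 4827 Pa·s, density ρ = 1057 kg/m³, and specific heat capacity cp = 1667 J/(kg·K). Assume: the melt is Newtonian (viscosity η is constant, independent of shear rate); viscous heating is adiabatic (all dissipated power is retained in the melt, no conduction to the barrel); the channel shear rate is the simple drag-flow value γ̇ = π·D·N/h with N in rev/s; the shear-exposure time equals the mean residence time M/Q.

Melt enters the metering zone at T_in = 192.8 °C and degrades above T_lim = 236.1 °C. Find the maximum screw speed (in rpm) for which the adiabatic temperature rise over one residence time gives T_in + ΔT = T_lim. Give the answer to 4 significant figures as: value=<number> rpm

value=10.02 rpm

Q_s = Q / 3600 = 162.6 / 3600 = 0.0451667 kg/s
Mean residence time: t_res = M/Q_s = 13.77 kg / 0.0451667 kg/s = 304.871 s
Convert to metres: D = 0.1127 m, h = 0.00821 m
ΔT_a = T_lim − T_in = 236.1 − 192.8 = 43.3 K
γ̇_max² = ΔT_a·ρ·cp/(η·t_res) = 43.3·1057·1667/(4827·304.871) = 51.8448 s⁻²
γ̇_max = sqrt(51.8448) = 7.20033 s⁻¹
N_max = γ̇_max h / (πD) = 7.20033·0.00821/(π·0.1127) = 0.166964 rev/s → ×60 = 10.0178 rpm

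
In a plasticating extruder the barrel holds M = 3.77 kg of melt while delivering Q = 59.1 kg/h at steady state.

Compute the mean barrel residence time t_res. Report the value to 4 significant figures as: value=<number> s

value=229.6 s

Q_s = Q / 3600 = 59.1 / 3600 = 0.0164167 kg/s
t_res = M / Q_s = 3.77 ÷ 0.0164167 = 229.645 s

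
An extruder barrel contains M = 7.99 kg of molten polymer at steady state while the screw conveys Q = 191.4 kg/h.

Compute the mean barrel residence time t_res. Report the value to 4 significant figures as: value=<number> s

value=150.3 s

Convert throughput: Q = 191.4 kg/h = 191.4/3600 = 0.0531667 kg/s
t_res = M / Q_s = 7.99 / 0.0531667 = 150.282 s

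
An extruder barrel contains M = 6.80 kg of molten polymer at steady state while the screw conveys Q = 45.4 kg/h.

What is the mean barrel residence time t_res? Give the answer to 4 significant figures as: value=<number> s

value=539.2 s

Q_s = Q / 3600 = 45.4 / 3600 = 0.0126111 kg/s
Mean residence time: t_res = M/Q_s = 6.80 kg / 0.0126111 kg/s = 539.207 s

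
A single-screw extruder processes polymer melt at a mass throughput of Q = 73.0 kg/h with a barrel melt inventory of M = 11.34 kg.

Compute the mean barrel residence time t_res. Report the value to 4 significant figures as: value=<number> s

Throughput in SI: Q_s = 73.0 kg/h ÷ 3600 s/h = 0.0202778 kg/s
t_res = M / Q_s = 11.34 / 0.0202778 = 559.233 s

value=559.2 s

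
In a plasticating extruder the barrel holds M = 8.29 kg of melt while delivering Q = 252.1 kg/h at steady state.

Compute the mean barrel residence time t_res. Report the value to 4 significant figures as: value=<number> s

Convert throughput: Q = 252.1 kg/h = 252.1/3600 = 0.0700278 kg/s
t_res = M / Q_s = 8.29 / 0.0700278 = 118.382 s

value=118.4 s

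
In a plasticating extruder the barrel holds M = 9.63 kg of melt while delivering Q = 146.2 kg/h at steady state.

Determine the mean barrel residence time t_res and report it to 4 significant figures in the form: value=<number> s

value=237.1 s

Throughput in SI: Q_s = 146.2 kg/h ÷ 3600 s/h = 0.0406111 kg/s
Mean residence time: t_res = M/Q_s = 9.63 kg / 0.0406111 kg/s = 237.127 s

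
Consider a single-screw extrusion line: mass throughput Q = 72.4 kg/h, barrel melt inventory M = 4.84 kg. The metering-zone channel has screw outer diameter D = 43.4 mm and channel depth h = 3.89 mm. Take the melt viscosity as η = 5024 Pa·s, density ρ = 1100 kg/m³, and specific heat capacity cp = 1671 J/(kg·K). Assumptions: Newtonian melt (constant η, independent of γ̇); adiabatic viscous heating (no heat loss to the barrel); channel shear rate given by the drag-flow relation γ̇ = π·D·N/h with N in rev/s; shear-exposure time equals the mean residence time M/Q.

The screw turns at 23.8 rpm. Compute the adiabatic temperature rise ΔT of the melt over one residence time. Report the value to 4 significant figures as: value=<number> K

value=127.2 K

Throughput in SI: Q_s = 72.4 kg/h ÷ 3600 s/h = 0.0201111 kg/s
t_res = M / Q_s = 4.84 / 0.0201111 = 240.663 s
Convert to SI: D = 0.0434 m, h = 0.00389 m, N = 23.8/60 = 0.396667 rev/s
γ̇ = π D N / h = (π)(0.0434)(0.396667) / 0.00389 = 13.9032 s⁻¹
ΔT = η·γ̇²·t_res/(ρ·cp) = [5024 × 13.9032² × 240.663] / [1100 × 1671] = 127.151 K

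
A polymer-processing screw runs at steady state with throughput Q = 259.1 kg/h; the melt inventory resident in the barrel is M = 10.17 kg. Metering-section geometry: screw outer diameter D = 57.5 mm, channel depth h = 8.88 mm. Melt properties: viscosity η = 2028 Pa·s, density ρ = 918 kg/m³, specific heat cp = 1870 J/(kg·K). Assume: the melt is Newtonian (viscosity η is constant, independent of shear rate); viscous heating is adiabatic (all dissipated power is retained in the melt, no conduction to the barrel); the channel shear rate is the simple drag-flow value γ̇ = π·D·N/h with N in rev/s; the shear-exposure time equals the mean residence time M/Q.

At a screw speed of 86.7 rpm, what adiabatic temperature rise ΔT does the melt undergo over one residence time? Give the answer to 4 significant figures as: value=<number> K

Convert throughput: Q = 259.1 kg/h = 259.1/3600 = 0.0719722 kg/s
t_res = M / Q_s = 10.17 / 0.0719722 = 141.305 s
D = 57.5 mm = 0.0575 m;  h = 8.88 mm = 0.00888 m;  N = 86.7 rpm / 60 = 1.445 rev/s
γ̇ = π·D·N / h = π · 0.0575 · 1.445 / 0.00888 = 29.3949 s⁻¹
Adiabatic rise: ΔT = η γ̇² t_res / (ρ cp) = 2028·(29.3949)²·141.305 / (918·1870) = 144.24 K

value=144.2 K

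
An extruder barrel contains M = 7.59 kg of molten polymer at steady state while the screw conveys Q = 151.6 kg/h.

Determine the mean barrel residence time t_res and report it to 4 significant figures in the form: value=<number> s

Throughput in SI: Q_s = 151.6 kg/h ÷ 3600 s/h = 0.0421111 kg/s
t_res = M / Q_s = 7.59 / 0.0421111 = 180.237 s

value=180.2 s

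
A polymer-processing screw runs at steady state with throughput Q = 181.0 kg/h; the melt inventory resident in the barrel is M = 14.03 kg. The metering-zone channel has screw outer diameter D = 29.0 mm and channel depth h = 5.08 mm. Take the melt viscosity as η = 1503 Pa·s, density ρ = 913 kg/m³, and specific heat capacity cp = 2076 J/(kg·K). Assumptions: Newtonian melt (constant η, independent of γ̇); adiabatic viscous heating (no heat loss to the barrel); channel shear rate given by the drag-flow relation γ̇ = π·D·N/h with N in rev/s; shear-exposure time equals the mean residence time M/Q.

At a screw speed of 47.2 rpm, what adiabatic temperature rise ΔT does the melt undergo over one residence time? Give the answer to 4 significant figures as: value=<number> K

value=44.04 K

Q_s = Q / 3600 = 181.0 / 3600 = 0.0502778 kg/s
t_res = M / Q_s = 14.03 / 0.0502778 = 279.05 s
Geometry in metres: D = 29.0 mm → 0.029 m, h = 5.08 mm → 0.00508 m; screw speed N = 47.2 rpm = 0.786667 rev/s
γ̇ = π·D·N / h = π · 0.029 · 0.786667 / 0.00508 = 14.1083 s⁻¹
Adiabatic rise: ΔT = η γ̇² t_res / (ρ cp) = 1503·(14.1083)²·279.05 / (913·2076) = 44.0446 K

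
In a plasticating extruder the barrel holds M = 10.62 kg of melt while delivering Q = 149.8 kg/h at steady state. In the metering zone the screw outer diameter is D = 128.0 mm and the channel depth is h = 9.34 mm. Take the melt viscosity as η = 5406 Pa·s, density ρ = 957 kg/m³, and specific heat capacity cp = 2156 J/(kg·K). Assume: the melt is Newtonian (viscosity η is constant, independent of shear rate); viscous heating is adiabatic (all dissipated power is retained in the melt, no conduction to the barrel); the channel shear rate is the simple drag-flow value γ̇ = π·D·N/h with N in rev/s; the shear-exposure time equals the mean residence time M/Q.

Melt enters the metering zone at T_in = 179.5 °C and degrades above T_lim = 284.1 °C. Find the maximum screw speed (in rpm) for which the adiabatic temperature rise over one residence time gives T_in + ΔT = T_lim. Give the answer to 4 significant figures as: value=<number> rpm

value=17.43 rpm

Q_s = Q / 3600 = 149.8 / 3600 = 0.0416111 kg/s
t_res = M / Q_s = 10.62 / 0.0416111 = 255.22 s
Convert to metres: D = 0.128 m, h = 0.00934 m
ΔT_a = T_lim − T_in = 284.1 − 179.5 = 104.6 K
γ̇_max² = ΔT_a·ρ·cp/(η·t_res) = 104.6·957·2156/(5406·255.22) = 156.423 s⁻²
γ̇_max = sqrt(156.423) = 12.5069 s⁻¹
Solve γ̇ = πDN/h for N: N_max = γ̇_max·h/(π·D) = 12.5069 × 0.00934 / (π × 0.128) = 0.290494 rev/s = 17.4297 rpm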